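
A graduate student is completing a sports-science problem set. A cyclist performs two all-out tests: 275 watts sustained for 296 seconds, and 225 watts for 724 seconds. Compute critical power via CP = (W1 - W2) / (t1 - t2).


W1 = P1 * t1 = 275 * 296 = 81400 J
W2 = P2 * t2 = 225 * 724 = 162900 J
CP = (81400 - 162900) / (296 - 724)
= 190.42 W

190.42 W


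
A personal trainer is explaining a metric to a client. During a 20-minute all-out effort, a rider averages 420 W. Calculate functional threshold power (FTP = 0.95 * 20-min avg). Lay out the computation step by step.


FTP = 0.95 * 420
= 399.0 W

399.0 W


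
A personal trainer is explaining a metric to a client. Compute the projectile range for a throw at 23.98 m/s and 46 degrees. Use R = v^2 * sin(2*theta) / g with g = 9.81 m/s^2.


Two times the angle = 92 degrees
sin(92) = 0.999391
R = 575.0404 * 0.999391 / 9.81 = 58.582 m

58.582 m


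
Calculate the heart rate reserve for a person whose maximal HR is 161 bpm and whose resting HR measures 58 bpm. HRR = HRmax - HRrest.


HRmax = 161 bpm
HRrest = 58 bpm
HRR = 161 - 58 = 103 bpm

103 bpm


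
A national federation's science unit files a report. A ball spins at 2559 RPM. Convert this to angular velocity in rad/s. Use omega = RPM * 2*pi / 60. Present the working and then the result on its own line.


omega = 2559 * 2 * pi / 60
= 2559 * 6.28318531 / 60
= 16078.671 / 60
= 267.978 rad/s

267.978 rad/s


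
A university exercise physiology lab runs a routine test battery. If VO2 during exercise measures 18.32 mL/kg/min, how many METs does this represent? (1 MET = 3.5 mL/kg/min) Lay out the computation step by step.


METs = VO2 / 3.5 = 18.32 / 3.5 = 5.23

5.23 METs


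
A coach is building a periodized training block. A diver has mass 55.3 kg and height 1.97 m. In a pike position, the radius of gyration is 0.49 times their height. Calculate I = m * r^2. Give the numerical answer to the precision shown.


r = 0.49 * 1.97 = 0.9653 m
I = m * r^2 = 55.3 * 0.931804 = 51.529 kg*m^2

51.529 kg*m^2


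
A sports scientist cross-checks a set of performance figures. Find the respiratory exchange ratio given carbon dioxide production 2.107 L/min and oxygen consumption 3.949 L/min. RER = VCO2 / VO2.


VCO2 = 2.107 L/min
VO2 = 3.949 L/min
RER = 2.107 / 3.949 = 0.5336

0.5336


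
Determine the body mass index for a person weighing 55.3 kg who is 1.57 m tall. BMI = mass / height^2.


BMI = mass / height^2
= 55.3 / 1.57^2
= 55.3 / 2.4649
= 22.43 kg/m^2

22.43 kg/m^2


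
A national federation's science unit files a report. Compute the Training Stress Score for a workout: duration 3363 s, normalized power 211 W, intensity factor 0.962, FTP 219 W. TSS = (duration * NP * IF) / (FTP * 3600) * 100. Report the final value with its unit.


Product = 3363 * 211 * 0.962 = 682628.466
Base = 219 * 3600 = 788400
TSS = 682628.466 / 788400 * 100 = 86.58

86.58 TSS


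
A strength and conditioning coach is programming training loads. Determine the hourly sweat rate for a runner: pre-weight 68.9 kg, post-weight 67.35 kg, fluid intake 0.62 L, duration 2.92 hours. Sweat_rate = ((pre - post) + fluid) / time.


Mass lost = 68.9 - 67.35 = 1.55 kg
Add fluid consumed: 1.55 + 0.62 = 2.17 L total sweat
Sweat rate = 2.17 / 2.92 = 0.743 L/h

0.743 L/h


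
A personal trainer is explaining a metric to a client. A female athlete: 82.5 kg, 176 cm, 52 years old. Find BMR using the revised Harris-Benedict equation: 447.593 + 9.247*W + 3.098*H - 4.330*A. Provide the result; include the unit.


Intercept = 447.593
Weight contribution = 9.247 * 82.5 = 762.8775
Height contribution = 3.098 * 176 = 545.248
Age contribution = 4.33 * 52 = 225.16
BMR = 447.593 + 762.8775 + 545.248 - 225.16
= 1530.56 kcal/day

1530.56 kcal/day


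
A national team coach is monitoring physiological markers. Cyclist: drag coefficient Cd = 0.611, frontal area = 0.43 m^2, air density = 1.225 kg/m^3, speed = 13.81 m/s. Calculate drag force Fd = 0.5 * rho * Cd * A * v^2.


v^2 = 13.81^2 = 190.7161
Fd = 0.5 * 1.225 * 0.611 * 0.43 * 190.7161
= 30.69 N

30.69 N


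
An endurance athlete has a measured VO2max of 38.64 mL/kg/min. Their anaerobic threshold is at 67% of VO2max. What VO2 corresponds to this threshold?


Anaerobic threshold VO2 = VO2max * 67%
= 38.64 * 0.67
= 25.89 mL/kg/min

25.89 mL/kg/min


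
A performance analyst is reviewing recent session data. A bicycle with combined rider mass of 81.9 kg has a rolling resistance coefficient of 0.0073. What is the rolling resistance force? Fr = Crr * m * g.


Fr = 0.0073 * 81.9 * 9.81
= 0.59787 * 9.81
= 5.865 N

5.865 N


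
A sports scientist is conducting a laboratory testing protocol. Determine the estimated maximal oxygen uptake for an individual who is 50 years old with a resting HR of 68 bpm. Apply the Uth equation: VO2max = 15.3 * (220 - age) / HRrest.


HRmax = 220 - 50 = 170
VO2max = 15.3 * (170 / 68)
= 15.3 * 2.5
= 38.25 mL/kg/min

38.25 mL/kg/min


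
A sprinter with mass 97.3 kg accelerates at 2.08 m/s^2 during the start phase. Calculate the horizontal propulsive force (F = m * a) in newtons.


F = m * a
= 97.3 * 2.08
= 202.38 N

202.38 N


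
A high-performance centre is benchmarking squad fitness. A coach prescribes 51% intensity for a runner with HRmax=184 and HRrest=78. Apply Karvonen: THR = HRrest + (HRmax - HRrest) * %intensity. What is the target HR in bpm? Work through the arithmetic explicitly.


Heart rate reserve = 184 - 78 = 106
Intensity fraction = 51 / 100 = 0.51
THR = 78 + 106 * 0.51 = 132.06 bpm

132.06 bpm


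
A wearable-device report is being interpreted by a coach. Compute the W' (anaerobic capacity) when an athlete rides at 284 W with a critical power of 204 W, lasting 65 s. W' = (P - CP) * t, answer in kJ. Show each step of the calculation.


Above-CP power = 80 W
Duration = 65 s
W' = 80 * 65 = 5200 J
Convert: 5200 / 1000 = 5.2 kJ

5.2 kJ


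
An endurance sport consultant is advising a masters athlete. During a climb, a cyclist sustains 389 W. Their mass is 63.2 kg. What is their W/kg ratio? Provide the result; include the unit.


Power-to-weight = 389 W / 63.2 kg
= 6.155 W/kg

6.155 W/kg


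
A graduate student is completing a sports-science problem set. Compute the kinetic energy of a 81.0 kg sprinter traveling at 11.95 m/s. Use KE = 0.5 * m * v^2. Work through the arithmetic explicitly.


Velocity squared = 142.8025
KE = 0.5 * 81.0 * 142.8025 = 5783.5 J

5783.5 J


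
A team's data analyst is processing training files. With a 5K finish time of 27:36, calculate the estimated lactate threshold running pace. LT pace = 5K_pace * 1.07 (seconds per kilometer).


Race duration = 1656 s for 5 km
Average pace = 1656 / 5 = 331.2 s/km
LT pace = 331.2 * 1.07
= 354.38 s/km

354.38 s/km


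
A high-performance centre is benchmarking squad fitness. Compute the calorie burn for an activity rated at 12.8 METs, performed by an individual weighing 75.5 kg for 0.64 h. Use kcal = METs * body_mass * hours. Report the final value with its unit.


Product of METs and mass = 12.8 * 75.5 = 966.4
Total kcal = 966.4 * 0.64 = 618.5 kcal

618.5 kcal


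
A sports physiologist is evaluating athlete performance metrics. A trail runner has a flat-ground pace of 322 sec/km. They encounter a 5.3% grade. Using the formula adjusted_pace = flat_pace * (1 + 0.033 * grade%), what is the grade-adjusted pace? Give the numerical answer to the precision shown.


Grade factor = 1 + 0.033 * 5.3 = 1.1749
Adjusted = 322 * 1.1749 = 378.32 sec/km

378.32 s/km


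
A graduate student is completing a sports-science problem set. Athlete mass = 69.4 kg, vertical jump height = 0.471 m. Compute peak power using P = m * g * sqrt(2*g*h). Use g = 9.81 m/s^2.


sqrt(2 * 9.81 * 0.471) = sqrt(9.24102) = 3.039905 m/s
P = 69.4 * 9.81 * 3.039905
= 2069.61 W

2069.61 W


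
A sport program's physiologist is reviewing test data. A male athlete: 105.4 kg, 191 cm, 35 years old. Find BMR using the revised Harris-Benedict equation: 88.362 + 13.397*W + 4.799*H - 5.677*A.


Intercept = 88.362
Weight contribution = 13.397 * 105.4 = 1412.0438
Height contribution = 4.799 * 191 = 916.609
Age contribution = 5.677 * 35 = 198.695
BMR = 88.362 + 1412.0438 + 916.609 - 198.695
= 2218.32 kcal/day

2218.32 kcal/day


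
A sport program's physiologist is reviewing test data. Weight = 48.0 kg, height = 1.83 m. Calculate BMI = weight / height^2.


height^2 = 1.83^2 = 3.3489
BMI = 48.0 / 3.3489 = 14.33 kg/m^2

14.33 kg/m^2


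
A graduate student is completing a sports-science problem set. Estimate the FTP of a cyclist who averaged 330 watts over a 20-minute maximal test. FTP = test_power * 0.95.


FTP = 330 * 0.95 = 313.5 W

313.5 W


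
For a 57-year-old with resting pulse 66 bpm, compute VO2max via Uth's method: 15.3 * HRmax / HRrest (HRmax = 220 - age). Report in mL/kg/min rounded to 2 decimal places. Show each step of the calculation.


Step 1: HRmax = 220 - 57 = 163 bpm
Step 2: Ratio = 163 / 66 = 2.4697
Step 3: VO2max = 15.3 * 2.4697 = 37.79 mL/kg/min

37.79 mL/kg/min


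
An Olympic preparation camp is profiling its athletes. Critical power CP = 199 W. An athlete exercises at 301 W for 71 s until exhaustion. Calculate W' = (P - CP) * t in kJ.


P - CP = 301 - 199 = 102 W
W' = 102 * 71 = 7242 J
= 7242 / 1000 = 7.242 kJ

7.242 kJ


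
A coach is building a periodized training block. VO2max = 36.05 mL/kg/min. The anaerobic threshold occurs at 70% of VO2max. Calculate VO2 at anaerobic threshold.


AT fraction = 70 / 100 = 0.7
AT VO2 = 36.05 * 0.7
= 25.24 mL/kg/min

25.24 mL/kg/min


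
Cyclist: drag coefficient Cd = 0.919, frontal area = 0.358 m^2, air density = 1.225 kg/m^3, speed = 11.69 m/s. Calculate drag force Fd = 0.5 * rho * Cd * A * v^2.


v^2 = 11.69^2 = 136.6561
Fd = 0.5 * 1.225 * 0.919 * 0.358 * 136.6561
= 27.538 N

27.538 N


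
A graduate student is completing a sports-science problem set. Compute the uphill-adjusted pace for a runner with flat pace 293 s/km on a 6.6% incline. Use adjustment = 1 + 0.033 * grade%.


Adjustment factor = 1 + 0.033 * 6.6 = 1.2178
Grade-adjusted pace = 293 * 1.2178 = 356.82 s/km

356.82 s/km


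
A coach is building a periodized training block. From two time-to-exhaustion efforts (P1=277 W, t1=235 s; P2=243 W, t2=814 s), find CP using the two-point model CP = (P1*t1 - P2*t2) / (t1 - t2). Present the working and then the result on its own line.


Work in trial 1 = 65095 J
Work in trial 2 = 197802 J
Delta work = -132707 J
Delta time = -579 s
CP = -132707 / -579 = 229.2 W

229.2 W


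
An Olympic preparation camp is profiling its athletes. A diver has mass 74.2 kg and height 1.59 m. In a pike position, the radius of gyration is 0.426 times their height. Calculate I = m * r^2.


r = 0.426 * 1.59 = 0.67734 m
I = m * r^2 = 74.2 * 0.458789 = 34.042 kg*m^2

34.042 kg*m^2


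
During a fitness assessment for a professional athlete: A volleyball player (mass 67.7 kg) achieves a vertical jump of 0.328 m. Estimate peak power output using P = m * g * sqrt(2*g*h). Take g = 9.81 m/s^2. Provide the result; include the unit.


2 * g * h = 2 * 9.81 * 0.328 = 6.43536
sqrt(6.43536) = 2.536801 m/s
P = 67.7 * 9.81 * 2.536801 = 1684.78 W

1684.78 W


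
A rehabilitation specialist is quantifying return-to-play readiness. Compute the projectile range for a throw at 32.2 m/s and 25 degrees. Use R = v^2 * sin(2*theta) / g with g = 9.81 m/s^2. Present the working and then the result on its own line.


Two times the angle = 50 degrees
sin(50) = 0.766044
R = 1036.84 * 0.766044 / 9.81 = 80.965 m

80.965 m


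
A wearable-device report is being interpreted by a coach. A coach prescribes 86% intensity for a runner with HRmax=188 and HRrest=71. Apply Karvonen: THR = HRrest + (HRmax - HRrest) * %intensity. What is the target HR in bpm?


Heart rate reserve = 188 - 71 = 117
Intensity fraction = 86 / 100 = 0.86
THR = 71 + 117 * 0.86 = 171.62 bpm

171.62 bpm


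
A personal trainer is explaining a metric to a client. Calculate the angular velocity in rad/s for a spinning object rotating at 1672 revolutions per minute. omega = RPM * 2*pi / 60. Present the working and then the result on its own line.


omega = RPM * 2*pi / 60
= 1672 * 6.28318531 / 60
= 175.091 rad/s

175.091 rad/s


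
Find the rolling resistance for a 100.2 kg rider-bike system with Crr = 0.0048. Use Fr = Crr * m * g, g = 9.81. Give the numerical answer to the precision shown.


m * g = 100.2 * 9.81 = 982.962 N
Fr = 0.0048 * 982.962 = 4.718 N

4.718 N


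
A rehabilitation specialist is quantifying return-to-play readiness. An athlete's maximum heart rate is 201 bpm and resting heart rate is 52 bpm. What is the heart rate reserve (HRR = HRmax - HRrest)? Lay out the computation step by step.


HRR = HRmax - HRrest
= 201 - 52
= 149 bpm

149 bpm


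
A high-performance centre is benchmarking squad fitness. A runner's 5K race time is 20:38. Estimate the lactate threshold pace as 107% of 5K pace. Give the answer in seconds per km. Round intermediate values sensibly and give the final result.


Total race time = 20*60 + 38 = 1238 seconds
5K pace = 1238 / 5 = 247.6 sec/km
LT pace = 247.6 * 1.07 = 264.93 sec/km

264.93 s/km


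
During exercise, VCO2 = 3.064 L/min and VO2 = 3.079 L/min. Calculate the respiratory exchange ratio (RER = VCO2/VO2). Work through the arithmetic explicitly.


RER = VCO2 / VO2
= 3.064 / 3.079
= 0.9951

0.9951


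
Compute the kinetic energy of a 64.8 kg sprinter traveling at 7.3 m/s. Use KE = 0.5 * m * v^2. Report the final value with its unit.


Velocity squared = 53.29
KE = 0.5 * 64.8 * 53.29 = 1726.6 J

1726.6 J


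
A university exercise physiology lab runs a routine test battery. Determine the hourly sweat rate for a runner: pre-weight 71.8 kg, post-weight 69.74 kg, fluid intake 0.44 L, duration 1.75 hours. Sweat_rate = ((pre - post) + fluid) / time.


Mass lost = 71.8 - 69.74 = 2.06 kg
Add fluid consumed: 2.06 + 0.44 = 2.5 L total sweat
Sweat rate = 2.5 / 1.75 = 1.429 L/h

1.429 L/h


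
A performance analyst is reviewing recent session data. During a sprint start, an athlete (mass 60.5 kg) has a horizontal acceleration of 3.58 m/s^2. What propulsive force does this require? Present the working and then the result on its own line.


Propulsive force = mass * acceleration
= 60.5 kg * 3.58 m/s^2
= 216.59 N

216.59 N


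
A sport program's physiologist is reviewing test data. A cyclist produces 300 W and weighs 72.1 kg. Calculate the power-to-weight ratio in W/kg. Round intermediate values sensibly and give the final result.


P/W = power / mass
= 300 / 72.1
= 4.161 W/kg

4.161 W/kg


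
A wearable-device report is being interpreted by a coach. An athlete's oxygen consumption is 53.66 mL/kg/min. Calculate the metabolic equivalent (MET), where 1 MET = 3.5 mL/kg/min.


MET = VO2 / 3.5
= 53.66 / 3.5
= 15.33 METs

15.33 METs


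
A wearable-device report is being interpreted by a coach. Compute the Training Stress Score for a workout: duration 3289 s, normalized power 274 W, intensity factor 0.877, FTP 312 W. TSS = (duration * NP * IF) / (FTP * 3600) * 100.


Product = 3289 * 274 * 0.877 = 790340.122
Base = 312 * 3600 = 1123200
TSS = 790340.122 / 1123200 * 100 = 70.37

70.37 TSS


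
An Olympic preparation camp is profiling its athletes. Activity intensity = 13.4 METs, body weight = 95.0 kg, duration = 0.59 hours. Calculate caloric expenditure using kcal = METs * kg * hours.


kcal = 13.4 * 95.0 * 0.59
= 1273.0 * 0.59
= 751.07 kcal

751.07 kcal


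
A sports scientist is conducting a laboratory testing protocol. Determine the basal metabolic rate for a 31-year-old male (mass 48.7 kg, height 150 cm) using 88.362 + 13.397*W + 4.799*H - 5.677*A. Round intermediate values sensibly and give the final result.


BMR = 88.362 + 13.397*48.7 + 4.799*150 - 5.677*31
= 1284.66 kcal/day

1284.66 kcal/day


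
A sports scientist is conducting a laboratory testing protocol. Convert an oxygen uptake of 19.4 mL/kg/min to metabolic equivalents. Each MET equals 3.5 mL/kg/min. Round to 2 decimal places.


One MET = 3.5 mL/kg/min
Number of METs = 19.4 / 3.5
= 5.54 METs

5.54 METs


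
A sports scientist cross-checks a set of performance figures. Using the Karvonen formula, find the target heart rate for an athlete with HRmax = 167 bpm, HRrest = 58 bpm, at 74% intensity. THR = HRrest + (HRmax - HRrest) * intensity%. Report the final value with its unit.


HRR = 167 - 58 = 109
THR = 58 + 109 * 0.74
= 58 + 80.66
= 138.66 bpm

138.66 bpm


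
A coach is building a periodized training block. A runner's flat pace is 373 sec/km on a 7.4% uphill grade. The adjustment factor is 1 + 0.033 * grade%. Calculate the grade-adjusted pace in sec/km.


Factor = 1 + 0.033 * 7.4 = 1.2442
Adjusted pace = 373 * 1.2442
= 464.09 sec/km

464.09 s/km


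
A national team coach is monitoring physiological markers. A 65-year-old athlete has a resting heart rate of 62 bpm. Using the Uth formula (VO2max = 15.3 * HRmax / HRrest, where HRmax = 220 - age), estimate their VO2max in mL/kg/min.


HRmax = 220 - 65 = 155 bpm
Ratio = HRmax / HRrest = 155 / 62 = 2.5
VO2max = 15.3 * 2.5 = 38.25 mL/kg/min

38.25 mL/kg/min


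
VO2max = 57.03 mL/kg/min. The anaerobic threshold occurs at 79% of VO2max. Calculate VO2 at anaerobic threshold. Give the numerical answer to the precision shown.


AT fraction = 79 / 100 = 0.79
AT VO2 = 57.03 * 0.79
= 45.05 mL/kg/min

45.05 mL/kg/min


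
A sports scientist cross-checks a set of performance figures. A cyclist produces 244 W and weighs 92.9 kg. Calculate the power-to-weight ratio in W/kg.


P/W = power / mass
= 244 / 92.9
= 2.626 W/kg

2.626 W/kg


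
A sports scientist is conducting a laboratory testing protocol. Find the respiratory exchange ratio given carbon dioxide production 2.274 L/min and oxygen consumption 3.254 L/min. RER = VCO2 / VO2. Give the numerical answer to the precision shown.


VCO2 = 2.274 L/min
VO2 = 3.254 L/min
RER = 2.274 / 3.254 = 0.6988

0.6988


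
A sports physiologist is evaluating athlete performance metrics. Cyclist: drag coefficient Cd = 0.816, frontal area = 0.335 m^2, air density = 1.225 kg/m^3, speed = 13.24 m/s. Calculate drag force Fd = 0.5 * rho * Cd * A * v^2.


v^2 = 13.24^2 = 175.2976
Fd = 0.5 * 1.225 * 0.816 * 0.335 * 175.2976
= 29.351 N

29.351 N


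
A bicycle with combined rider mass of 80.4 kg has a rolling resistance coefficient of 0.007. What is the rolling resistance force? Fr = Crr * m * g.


Fr = 0.007 * 80.4 * 9.81
= 0.5628 * 9.81
= 5.521 N

5.521 N


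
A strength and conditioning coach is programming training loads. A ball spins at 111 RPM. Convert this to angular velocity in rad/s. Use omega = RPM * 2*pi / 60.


omega = 111 * 2 * pi / 60
= 111 * 6.28318531 / 60
= 697.434 / 60
= 11.624 rad/s

11.624 rad/s


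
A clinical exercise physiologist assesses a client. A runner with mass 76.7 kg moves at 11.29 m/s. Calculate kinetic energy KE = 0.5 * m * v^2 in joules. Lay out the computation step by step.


v^2 = 11.29^2 = 127.4641
KE = 0.5 * 76.7 * 127.4641
= 4888.25 J

4888.25 J


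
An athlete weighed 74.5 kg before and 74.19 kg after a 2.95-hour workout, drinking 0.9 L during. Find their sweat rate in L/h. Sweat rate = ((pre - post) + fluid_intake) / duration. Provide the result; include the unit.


Body mass change = 0.31 kg
Total sweat loss = 0.31 + 0.9 = 1.21 L
Rate = 1.21 / 2.95 = 0.41 L/h

0.41 L/h


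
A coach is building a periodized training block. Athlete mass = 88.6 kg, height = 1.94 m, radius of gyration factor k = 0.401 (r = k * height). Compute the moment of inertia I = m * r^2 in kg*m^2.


r = k * height = 0.401 * 1.94 = 0.77794 m
r^2 = 0.77794^2 = 0.605191
I = 88.6 * 0.605191 = 53.62 kg*m^2

53.62 kg*m^2


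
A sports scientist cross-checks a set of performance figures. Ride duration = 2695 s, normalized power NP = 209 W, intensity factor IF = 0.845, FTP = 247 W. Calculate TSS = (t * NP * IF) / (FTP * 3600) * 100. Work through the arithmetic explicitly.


Numerator = 2695 * 209 * 0.845 = 475950.475
Denominator = 247 * 3600 = 889200
TSS = 475950.475 / 889200 * 100
= 53.53

53.53 TSS


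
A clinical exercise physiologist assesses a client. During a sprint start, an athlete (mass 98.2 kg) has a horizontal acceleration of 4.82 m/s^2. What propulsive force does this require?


Propulsive force = mass * acceleration
= 98.2 kg * 4.82 m/s^2
= 473.32 N

473.32 N


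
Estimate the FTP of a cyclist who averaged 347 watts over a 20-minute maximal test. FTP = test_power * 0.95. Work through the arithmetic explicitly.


FTP = 347 * 0.95 = 329.65 W

329.65 W


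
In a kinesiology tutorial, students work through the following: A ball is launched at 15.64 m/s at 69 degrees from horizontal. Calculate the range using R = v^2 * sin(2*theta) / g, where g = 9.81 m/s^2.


sin(2 * 69) = sin(138) = 0.669131
v^2 = 15.64^2 = 244.6096
R = 244.6096 * 0.669131 / 9.81
= 16.685 m

16.685 m


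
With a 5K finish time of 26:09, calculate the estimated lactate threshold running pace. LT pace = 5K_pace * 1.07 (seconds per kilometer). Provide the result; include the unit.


Race duration = 1569 s for 5 km
Average pace = 1569 / 5 = 313.8 s/km
LT pace = 313.8 * 1.07
= 335.77 s/km

335.77 s/km


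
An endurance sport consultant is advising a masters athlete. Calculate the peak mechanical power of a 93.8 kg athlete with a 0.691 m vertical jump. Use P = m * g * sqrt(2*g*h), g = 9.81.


First, sqrt(2gh) = sqrt(2 * 9.81 * 0.691)
= sqrt(13.55742) = 3.68204 m/s
Power = 93.8 * 9.81 * 3.68204 = 3388.13 W

3388.13 W


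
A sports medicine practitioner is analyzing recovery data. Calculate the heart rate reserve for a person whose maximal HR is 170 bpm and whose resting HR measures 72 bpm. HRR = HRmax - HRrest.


HRmax = 170 bpm
HRrest = 72 bpm
HRR = 170 - 72 = 98 bpm

98 bpm


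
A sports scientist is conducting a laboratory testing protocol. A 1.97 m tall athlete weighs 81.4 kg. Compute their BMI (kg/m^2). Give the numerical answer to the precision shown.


height^2 = 3.8809 m^2
BMI = 81.4 / 3.8809 = 20.97 kg/m^2

20.97 kg/m^2


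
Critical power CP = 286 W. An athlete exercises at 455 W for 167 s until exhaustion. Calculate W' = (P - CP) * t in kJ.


P - CP = 455 - 286 = 169 W
W' = 169 * 167 = 28223 J
= 28223 / 1000 = 28.223 kJ

28.223 kJ


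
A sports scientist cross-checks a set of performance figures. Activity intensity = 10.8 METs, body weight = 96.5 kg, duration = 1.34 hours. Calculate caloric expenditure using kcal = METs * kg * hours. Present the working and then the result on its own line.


kcal = 10.8 * 96.5 * 1.34
= 1042.2 * 1.34
= 1396.55 kcal

1396.55 kcal


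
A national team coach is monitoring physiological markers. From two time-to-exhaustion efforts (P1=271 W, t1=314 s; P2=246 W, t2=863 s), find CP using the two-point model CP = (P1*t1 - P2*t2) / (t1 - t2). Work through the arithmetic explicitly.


Work in trial 1 = 85094 J
Work in trial 2 = 212298 J
Delta work = -127204 J
Delta time = -549 s
CP = -127204 / -549 = 231.7 W

231.7 W


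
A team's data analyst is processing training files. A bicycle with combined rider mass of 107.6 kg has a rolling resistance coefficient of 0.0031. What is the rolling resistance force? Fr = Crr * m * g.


Fr = 0.0031 * 107.6 * 9.81
= 0.33356 * 9.81
= 3.272 N

3.272 N


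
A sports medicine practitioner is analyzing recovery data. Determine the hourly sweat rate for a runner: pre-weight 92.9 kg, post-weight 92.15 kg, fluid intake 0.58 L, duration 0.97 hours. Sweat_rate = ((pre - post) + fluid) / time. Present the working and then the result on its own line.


Mass lost = 92.9 - 92.15 = 0.75 kg
Add fluid consumed: 0.75 + 0.58 = 1.33 L total sweat
Sweat rate = 1.33 / 0.97 = 1.371 L/h

1.371 L/h


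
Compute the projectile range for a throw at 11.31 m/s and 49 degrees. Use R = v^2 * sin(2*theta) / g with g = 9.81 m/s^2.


Two times the angle = 98 degrees
sin(98) = 0.990268
R = 127.9161 * 0.990268 / 9.81 = 12.912 m

12.912 m


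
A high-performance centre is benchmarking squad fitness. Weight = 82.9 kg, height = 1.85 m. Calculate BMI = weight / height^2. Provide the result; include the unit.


height^2 = 1.85^2 = 3.4225
BMI = 82.9 / 3.4225 = 24.22 kg/m^2

24.22 kg/m^2


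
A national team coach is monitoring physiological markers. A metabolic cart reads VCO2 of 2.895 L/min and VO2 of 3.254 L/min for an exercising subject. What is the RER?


RER = VCO2 / VO2 = 2.895 / 3.254 = 0.8897

0.8897


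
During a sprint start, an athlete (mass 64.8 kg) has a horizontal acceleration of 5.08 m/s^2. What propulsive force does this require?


Propulsive force = mass * acceleration
= 64.8 kg * 5.08 m/s^2
= 329.18 N

329.18 N


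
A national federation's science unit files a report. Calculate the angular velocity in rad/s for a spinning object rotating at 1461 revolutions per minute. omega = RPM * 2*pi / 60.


omega = RPM * 2*pi / 60
= 1461 * 6.28318531 / 60
= 152.996 rad/s

152.996 rad/s


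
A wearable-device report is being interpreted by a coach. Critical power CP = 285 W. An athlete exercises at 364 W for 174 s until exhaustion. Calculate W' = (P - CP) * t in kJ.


P - CP = 364 - 285 = 79 W
W' = 79 * 174 = 13746 J
= 13746 / 1000 = 13.746 kJ

13.746 kJ


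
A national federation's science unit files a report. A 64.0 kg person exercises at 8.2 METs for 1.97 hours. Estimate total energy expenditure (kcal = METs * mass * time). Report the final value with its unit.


Energy = METs * mass(kg) * time(h)
= 8.2 * 64.0 * 1.97
= 1033.86 kcal

1033.86 kcal


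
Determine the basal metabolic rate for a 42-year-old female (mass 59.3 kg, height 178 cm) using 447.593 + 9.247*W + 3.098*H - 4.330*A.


BMR = 447.593 + 9.247*59.3 + 3.098*178 - 4.330*42
= 1365.52 kcal/day

1365.52 kcal/day


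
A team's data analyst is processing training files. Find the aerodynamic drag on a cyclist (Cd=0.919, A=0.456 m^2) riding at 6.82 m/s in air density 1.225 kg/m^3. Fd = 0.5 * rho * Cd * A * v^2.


Fd = 0.5 * 1.225 * 0.919 * 0.456 * 6.82^2
= 0.5 * 1.225 * 0.919 * 0.456 * 46.5124
= 11.939 N

11.939 N


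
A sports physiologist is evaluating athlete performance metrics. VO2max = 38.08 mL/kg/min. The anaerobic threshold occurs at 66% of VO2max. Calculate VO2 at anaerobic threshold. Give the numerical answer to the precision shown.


AT fraction = 66 / 100 = 0.66
AT VO2 = 38.08 * 0.66
= 25.13 mL/kg/min

25.13 mL/kg/min


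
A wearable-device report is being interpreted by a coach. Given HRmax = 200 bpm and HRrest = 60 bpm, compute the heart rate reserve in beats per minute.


Heart rate reserve = maximum HR minus resting HR
HRR = 200 - 60 = 140 bpm

140 bpm


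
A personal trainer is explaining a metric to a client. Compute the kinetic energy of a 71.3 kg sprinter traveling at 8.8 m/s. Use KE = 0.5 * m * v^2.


Velocity squared = 77.44
KE = 0.5 * 71.3 * 77.44 = 2760.74 J

2760.74 J


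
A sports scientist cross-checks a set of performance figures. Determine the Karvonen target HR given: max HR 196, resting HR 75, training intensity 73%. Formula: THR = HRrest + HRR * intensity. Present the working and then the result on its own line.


HRR = HRmax - HRrest = 196 - 75 = 121
THR = 75 + 121 * 0.73
= 163.33 bpm

163.33 bpm


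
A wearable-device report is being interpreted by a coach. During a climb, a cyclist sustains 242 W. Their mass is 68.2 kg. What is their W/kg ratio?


Power-to-weight = 242 W / 68.2 kg
= 3.548 W/kg

3.548 W/kg


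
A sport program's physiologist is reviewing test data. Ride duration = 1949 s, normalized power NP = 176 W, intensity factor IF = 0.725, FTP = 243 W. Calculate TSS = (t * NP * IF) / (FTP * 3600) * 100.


Numerator = 1949 * 176 * 0.725 = 248692.4
Denominator = 243 * 3600 = 874800
TSS = 248692.4 / 874800 * 100
= 28.43

28.43 TSS


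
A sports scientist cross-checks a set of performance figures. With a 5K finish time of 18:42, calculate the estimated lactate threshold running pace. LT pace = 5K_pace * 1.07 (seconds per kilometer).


Race duration = 1122 s for 5 km
Average pace = 1122 / 5 = 224.4 s/km
LT pace = 224.4 * 1.07
= 240.11 s/km

240.11 s/km


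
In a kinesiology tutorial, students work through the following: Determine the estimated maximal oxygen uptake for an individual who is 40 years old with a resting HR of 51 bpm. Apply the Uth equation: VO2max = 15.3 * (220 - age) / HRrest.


HRmax = 220 - 40 = 180
VO2max = 15.3 * (180 / 51)
= 15.3 * 3.5294
= 54.0 mL/kg/min

54.0 mL/kg/min


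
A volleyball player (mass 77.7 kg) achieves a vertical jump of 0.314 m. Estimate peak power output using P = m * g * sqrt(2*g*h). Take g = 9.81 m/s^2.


2 * g * h = 2 * 9.81 * 0.314 = 6.16068
sqrt(6.16068) = 2.482072 m/s
P = 77.7 * 9.81 * 2.482072 = 1891.93 W

1891.93 W


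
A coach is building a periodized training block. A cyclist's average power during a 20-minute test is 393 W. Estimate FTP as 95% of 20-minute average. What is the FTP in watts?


FTP = 20-min power * 0.95
= 393 * 0.95
= 373.35 W

373.35 W


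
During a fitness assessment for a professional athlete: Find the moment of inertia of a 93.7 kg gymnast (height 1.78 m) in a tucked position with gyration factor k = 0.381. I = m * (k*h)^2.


Radius of gyration = 0.381 * 1.78 = 0.67818 m
I = 93.7 * 0.67818^2
= 93.7 * 0.459928
= 43.095 kg*m^2

43.095 kg*m^2


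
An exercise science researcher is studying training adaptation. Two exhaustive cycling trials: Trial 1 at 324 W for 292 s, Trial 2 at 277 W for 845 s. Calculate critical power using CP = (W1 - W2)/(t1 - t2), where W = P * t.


W1 = 324 * 292 = 94608 J
W2 = 277 * 845 = 234065 J
CP = (94608 - 234065) / (292 - 845)
= -139457 / -553
= 252.18 W

252.18 W


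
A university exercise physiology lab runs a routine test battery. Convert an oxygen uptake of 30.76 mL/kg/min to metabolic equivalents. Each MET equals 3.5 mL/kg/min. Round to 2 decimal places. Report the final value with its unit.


One MET = 3.5 mL/kg/min
Number of METs = 30.76 / 3.5
= 8.79 METs

8.79 METs


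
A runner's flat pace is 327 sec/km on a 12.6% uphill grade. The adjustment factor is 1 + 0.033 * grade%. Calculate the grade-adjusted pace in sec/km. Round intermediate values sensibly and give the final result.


Factor = 1 + 0.033 * 12.6 = 1.4158
Adjusted pace = 327 * 1.4158
= 462.97 sec/km

462.97 s/km


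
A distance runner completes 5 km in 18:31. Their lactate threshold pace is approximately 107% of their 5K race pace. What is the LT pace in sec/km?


Convert to seconds: 18 min 31 s = 1111 s
Pace per km = 1111 / 5 = 222.2 s/km
LT pace = 222.2 * 1.07 = 237.75 s/km

237.75 s/km


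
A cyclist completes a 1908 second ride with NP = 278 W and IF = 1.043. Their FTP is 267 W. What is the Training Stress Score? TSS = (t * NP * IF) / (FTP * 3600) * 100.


t * NP * IF = 1908 * 278 * 1.043 = 553232.232
FTP * 3600 = 961200
TSS = (553232.232 / 961200) * 100 = 57.56

57.56 TSS


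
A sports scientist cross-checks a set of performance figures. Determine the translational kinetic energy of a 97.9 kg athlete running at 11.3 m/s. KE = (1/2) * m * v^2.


KE = 0.5 * m * v^2
= 0.5 * 97.9 * 11.3^2
= 0.5 * 97.9 * 127.69
= 6250.43 J

6250.43 J


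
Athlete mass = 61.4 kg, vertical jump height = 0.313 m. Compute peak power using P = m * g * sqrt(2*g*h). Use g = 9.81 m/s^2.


sqrt(2 * 9.81 * 0.313) = sqrt(6.14106) = 2.478116 m/s
P = 61.4 * 9.81 * 2.478116
= 1492.65 W

1492.65 W


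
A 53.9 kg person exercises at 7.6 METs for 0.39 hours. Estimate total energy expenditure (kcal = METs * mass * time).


Energy = METs * mass(kg) * time(h)
= 7.6 * 53.9 * 0.39
= 159.76 kcal

159.76 kcal


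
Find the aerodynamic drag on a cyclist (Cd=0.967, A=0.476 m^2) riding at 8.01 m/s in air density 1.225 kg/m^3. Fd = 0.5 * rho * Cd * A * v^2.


Fd = 0.5 * 1.225 * 0.967 * 0.476 * 8.01^2
= 0.5 * 1.225 * 0.967 * 0.476 * 64.1601
= 18.089 N

18.089 N


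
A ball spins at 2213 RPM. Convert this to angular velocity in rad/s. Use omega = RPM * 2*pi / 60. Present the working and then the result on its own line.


omega = 2213 * 2 * pi / 60
= 2213 * 6.28318531 / 60
= 13904.689 / 60
= 231.745 rad/s

231.745 rad/s


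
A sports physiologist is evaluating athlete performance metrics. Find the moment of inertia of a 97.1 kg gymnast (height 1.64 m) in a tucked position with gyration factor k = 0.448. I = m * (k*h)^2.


Radius of gyration = 0.448 * 1.64 = 0.73472 m
I = 97.1 * 0.73472^2
= 97.1 * 0.539813
= 52.416 kg*m^2

52.416 kg*m^2


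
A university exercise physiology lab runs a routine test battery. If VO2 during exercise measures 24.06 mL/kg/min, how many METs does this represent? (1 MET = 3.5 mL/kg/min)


METs = VO2 / 3.5 = 24.06 / 3.5 = 6.87

6.87 METs


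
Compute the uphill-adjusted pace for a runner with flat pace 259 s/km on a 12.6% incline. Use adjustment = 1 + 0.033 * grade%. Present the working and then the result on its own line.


Adjustment factor = 1 + 0.033 * 12.6 = 1.4158
Grade-adjusted pace = 259 * 1.4158 = 366.69 s/km

366.69 s/km


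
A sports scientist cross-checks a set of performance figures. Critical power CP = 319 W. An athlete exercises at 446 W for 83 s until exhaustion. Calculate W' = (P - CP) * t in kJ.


P - CP = 446 - 319 = 127 W
W' = 127 * 83 = 10541 J
= 10541 / 1000 = 10.541 kJ

10.541 kJ


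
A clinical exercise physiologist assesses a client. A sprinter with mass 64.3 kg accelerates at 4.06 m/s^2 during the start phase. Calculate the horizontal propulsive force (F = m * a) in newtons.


F = m * a
= 64.3 * 4.06
= 261.06 N

261.06 N


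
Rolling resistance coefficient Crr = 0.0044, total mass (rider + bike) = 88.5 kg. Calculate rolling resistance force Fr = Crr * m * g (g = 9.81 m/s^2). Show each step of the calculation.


Fr = Crr * m * g
= 0.0044 * 88.5 * 9.81
= 3.82 N

3.82 N


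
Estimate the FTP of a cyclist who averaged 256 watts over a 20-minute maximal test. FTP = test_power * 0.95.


FTP = 256 * 0.95 = 243.2 W

243.2 W


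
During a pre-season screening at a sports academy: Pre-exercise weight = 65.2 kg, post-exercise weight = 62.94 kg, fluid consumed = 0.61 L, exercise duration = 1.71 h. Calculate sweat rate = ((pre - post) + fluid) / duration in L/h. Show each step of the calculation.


Weight loss = 65.2 - 62.94 = 2.26 kg (approx L)
Total sweat = 2.26 + 0.61 = 2.87 L
Sweat rate = 2.87 / 1.71 = 1.678 L/h

1.678 L/h


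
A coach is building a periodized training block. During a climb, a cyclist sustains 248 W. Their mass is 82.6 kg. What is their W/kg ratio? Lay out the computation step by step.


Power-to-weight = 248 W / 82.6 kg
= 3.002 W/kg

3.002 W/kg


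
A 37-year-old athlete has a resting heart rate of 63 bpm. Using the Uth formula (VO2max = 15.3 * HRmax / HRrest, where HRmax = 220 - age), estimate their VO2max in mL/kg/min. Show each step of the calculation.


HRmax = 220 - 37 = 183 bpm
Ratio = HRmax / HRrest = 183 / 63 = 2.9048
VO2max = 15.3 * 2.9048 = 44.44 mL/kg/min

44.44 mL/kg/min


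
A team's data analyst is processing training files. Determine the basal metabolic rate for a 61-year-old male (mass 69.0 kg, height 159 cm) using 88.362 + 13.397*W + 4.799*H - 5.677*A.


BMR = 88.362 + 13.397*69.0 + 4.799*159 - 5.677*61
= 1429.5 kcal/day

1429.5 kcal/day


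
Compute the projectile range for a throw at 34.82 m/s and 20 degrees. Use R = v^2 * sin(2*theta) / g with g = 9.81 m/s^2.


Two times the angle = 40 degrees
sin(40) = 0.642788
R = 1212.4324 * 0.642788 / 9.81 = 79.443 m

79.443 m


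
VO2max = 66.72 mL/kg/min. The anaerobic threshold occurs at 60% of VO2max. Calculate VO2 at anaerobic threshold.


AT fraction = 60 / 100 = 0.6
AT VO2 = 66.72 * 0.6
= 40.03 mL/kg/min

40.03 mL/kg/min


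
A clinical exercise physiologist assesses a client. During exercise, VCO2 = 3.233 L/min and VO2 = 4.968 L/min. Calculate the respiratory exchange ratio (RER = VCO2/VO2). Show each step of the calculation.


RER = VCO2 / VO2
= 3.233 / 4.968
= 0.6508

0.6508


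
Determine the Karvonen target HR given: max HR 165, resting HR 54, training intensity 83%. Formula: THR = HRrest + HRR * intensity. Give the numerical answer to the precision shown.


HRR = HRmax - HRrest = 165 - 54 = 111
THR = 54 + 111 * 0.83
= 146.13 bpm

146.13 bpm


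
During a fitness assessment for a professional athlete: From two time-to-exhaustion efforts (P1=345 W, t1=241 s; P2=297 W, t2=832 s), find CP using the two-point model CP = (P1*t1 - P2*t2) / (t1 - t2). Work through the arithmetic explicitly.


Work in trial 1 = 83145 J
Work in trial 2 = 247104 J
Delta work = -163959 J
Delta time = -591 s
CP = -163959 / -591 = 277.43 W

277.43 W


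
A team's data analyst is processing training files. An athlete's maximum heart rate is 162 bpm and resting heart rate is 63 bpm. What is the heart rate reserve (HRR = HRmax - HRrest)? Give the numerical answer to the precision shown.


HRR = HRmax - HRrest
= 162 - 63
= 99 bpm

99 bpm


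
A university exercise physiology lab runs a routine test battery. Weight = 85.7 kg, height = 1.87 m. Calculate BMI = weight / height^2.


height^2 = 1.87^2 = 3.4969
BMI = 85.7 / 3.4969 = 24.51 kg/m^2

24.51 kg/m^2


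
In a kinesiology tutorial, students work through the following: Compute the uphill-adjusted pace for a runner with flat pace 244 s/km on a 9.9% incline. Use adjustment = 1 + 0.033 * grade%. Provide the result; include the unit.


Adjustment factor = 1 + 0.033 * 9.9 = 1.3267
Grade-adjusted pace = 244 * 1.3267 = 323.71 s/km

323.71 s/km


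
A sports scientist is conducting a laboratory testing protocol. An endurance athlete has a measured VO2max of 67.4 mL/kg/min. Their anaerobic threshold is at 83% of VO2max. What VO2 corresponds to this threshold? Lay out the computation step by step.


Anaerobic threshold VO2 = VO2max * 83%
= 67.4 * 0.83
= 55.94 mL/kg/min

55.94 mL/kg/min


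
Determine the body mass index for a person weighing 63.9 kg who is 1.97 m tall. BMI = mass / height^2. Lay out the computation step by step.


BMI = mass / height^2
= 63.9 / 1.97^2
= 63.9 / 3.8809
= 16.47 kg/m^2

16.47 kg/m^2


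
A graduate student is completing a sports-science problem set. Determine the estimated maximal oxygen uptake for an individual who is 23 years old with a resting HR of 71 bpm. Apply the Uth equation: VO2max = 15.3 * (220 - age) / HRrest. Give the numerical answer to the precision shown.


HRmax = 220 - 23 = 197
VO2max = 15.3 * (197 / 71)
= 15.3 * 2.7746
= 42.45 mL/kg/min

42.45 mL/kg/min


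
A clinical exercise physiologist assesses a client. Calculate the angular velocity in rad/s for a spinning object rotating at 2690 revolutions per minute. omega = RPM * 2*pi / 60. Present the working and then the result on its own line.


omega = RPM * 2*pi / 60
= 2690 * 6.28318531 / 60
= 281.696 rad/s

281.696 rad/s


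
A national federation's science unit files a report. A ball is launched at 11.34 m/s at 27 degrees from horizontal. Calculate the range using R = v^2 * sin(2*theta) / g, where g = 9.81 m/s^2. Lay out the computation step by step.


sin(2 * 27) = sin(54) = 0.809017
v^2 = 11.34^2 = 128.5956
R = 128.5956 * 0.809017 / 9.81
= 10.605 m

10.605 m


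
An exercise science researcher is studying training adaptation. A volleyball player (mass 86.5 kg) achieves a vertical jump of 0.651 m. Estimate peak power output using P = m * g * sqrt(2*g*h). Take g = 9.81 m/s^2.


2 * g * h = 2 * 9.81 * 0.651 = 12.77262
sqrt(12.77262) = 3.57388 m/s
P = 86.5 * 9.81 * 3.57388 = 3032.67 W

3032.67 W


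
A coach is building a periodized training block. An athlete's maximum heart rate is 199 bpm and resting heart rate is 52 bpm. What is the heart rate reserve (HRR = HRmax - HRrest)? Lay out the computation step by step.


HRR = HRmax - HRrest
= 199 - 52
= 147 bpm

147 bpm
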